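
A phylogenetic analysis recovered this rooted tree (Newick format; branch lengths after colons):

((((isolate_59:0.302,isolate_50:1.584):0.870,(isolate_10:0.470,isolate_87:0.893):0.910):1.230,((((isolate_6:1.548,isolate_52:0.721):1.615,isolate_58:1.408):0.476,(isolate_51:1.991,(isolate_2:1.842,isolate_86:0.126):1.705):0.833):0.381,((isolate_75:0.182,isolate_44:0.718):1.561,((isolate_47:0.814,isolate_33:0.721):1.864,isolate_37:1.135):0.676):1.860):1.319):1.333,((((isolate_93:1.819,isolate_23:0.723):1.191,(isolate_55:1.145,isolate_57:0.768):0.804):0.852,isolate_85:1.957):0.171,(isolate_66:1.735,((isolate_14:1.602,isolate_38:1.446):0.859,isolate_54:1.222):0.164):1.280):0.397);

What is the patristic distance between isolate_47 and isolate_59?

The path runs isolate_47 → … → MRCA → … → isolate_59; the MRCA is the node subtending (((isolate_59,isolate_50),(isolate_10,isolate_87)),((((isolate_6,isolate_52),isolate_58),(isolate_51,(isolate_2,isolate_86))),((isolate_75,isolate_44),((isolate_47,isolate_33),isolate_37)))).
Branch lengths along that path: 0.814 + 1.864 + 0.676 + 1.860 + 1.319 + 1.230 + 0.870 + 0.302 = 8.935.

8.935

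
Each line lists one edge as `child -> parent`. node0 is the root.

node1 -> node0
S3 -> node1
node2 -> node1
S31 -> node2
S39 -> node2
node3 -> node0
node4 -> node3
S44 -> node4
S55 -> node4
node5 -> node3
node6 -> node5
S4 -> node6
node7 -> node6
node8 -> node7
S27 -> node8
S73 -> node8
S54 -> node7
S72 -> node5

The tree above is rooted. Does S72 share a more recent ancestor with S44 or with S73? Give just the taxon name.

S73

The MRCA of S72 and S73 subtends ((S4,((S27,S73),S54)),S72) (5 taxa).
The MRCA of S72 and S44 subtends ((S44,S55),((S4,((S27,S73),S54)),S72)) (7 taxa).
The first is nested inside the second, so S72 shares a more recent common ancestor with S73.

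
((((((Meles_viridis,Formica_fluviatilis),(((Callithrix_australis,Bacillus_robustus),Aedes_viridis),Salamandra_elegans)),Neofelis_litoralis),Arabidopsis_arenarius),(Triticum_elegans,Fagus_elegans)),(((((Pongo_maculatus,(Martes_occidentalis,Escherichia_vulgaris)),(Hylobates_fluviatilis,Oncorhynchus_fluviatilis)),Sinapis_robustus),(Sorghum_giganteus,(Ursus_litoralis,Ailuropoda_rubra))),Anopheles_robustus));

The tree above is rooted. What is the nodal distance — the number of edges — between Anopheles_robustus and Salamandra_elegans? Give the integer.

8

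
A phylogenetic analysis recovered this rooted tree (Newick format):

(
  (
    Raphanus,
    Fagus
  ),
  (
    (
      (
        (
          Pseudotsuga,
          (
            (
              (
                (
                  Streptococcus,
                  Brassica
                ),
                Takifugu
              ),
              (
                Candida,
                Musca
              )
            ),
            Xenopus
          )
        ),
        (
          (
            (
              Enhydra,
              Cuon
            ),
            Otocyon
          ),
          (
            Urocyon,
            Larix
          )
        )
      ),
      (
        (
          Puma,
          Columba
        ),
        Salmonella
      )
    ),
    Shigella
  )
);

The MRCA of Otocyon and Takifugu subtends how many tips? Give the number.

The MRCA of Otocyon and Takifugu is the node subtending ((Pseudotsuga,((((Streptococcus,Brassica),Takifugu),(Candida,Musca)),Xenopus)),(((Enhydra,Cuon),Otocyon),(Urocyon,Larix))).
That clade contains 12 terminal taxa: Brassica, Candida, Cuon, Enhydra, Larix, Musca, Otocyon, Pseudotsuga, Streptococcus, Takifugu, Urocyon, Xenopus.

12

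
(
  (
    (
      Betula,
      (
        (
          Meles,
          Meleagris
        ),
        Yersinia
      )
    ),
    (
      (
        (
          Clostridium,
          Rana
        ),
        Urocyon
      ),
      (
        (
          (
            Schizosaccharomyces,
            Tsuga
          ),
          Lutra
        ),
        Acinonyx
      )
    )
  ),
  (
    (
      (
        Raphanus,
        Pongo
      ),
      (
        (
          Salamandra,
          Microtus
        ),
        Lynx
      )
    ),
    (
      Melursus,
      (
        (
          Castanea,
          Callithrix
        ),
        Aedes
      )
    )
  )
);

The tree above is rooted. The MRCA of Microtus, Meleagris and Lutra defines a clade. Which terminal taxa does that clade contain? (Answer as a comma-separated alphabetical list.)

Tracing Microtus: it sits inside (Salamandra,Microtus).
Tracing Meleagris: it sits inside (Meles,Meleagris).
Tracing Lutra: it sits inside ((Schizosaccharomyces,Tsuga),Lutra).
The smallest clade enclosing all 3 is the whole tree (their MRCA is the root), so the answer is all 20 tips in alphabetical order.

Acinonyx, Aedes, Betula, Callithrix, Castanea, Clostridium, Lutra, Lynx, Meleagris, Meles, Melursus, Microtus, Pongo, Rana, Raphanus, Salamandra, Schizosaccharomyces, Tsuga, Urocyon, Yersinia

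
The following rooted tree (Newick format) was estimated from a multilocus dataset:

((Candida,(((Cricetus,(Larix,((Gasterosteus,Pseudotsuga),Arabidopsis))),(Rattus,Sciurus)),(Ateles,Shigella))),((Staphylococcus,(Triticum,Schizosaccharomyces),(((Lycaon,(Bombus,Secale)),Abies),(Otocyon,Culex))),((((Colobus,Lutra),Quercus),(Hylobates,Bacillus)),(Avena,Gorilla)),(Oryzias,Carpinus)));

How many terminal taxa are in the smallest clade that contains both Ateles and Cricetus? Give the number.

The MRCA of Ateles and Cricetus is the node subtending (((Cricetus,(Larix,((Gasterosteus,Pseudotsuga),Arabidopsis))),(Rattus,Sciurus)),(Ateles,Shigella)).
That clade contains 9 terminal taxa: Arabidopsis, Ateles, Cricetus, Gasterosteus, Larix, Pseudotsuga, Rattus, Sciurus, Shigella.

9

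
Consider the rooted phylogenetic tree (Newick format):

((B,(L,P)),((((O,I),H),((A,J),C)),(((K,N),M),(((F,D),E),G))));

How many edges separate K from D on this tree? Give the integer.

7

The MRCA of K and D is the node subtending (((K,N),M),(((F,D),E),G)).
From K up to that node: 3 branches. From D up to the same node: 4 branches. Total: 3 + 4 = 7.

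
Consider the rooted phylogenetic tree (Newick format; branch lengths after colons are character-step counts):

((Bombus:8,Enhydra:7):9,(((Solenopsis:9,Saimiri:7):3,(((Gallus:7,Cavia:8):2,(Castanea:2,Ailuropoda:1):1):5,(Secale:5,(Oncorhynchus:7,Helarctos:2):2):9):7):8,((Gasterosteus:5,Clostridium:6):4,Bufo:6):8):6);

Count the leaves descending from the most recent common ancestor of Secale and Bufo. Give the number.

The MRCA of Secale and Bufo is the node subtending (((Solenopsis,Saimiri),(((Gallus,Cavia),(Castanea,Ailuropoda)),(Secale,(Oncorhynchus,Helarctos)))),((Gasterosteus,Clostridium),Bufo)).
That clade contains 12 terminal taxa: Ailuropoda, Bufo, Castanea, Cavia, Clostridium, Gallus, Gasterosteus, Helarctos, Oncorhynchus, Saimiri, Secale, Solenopsis.

12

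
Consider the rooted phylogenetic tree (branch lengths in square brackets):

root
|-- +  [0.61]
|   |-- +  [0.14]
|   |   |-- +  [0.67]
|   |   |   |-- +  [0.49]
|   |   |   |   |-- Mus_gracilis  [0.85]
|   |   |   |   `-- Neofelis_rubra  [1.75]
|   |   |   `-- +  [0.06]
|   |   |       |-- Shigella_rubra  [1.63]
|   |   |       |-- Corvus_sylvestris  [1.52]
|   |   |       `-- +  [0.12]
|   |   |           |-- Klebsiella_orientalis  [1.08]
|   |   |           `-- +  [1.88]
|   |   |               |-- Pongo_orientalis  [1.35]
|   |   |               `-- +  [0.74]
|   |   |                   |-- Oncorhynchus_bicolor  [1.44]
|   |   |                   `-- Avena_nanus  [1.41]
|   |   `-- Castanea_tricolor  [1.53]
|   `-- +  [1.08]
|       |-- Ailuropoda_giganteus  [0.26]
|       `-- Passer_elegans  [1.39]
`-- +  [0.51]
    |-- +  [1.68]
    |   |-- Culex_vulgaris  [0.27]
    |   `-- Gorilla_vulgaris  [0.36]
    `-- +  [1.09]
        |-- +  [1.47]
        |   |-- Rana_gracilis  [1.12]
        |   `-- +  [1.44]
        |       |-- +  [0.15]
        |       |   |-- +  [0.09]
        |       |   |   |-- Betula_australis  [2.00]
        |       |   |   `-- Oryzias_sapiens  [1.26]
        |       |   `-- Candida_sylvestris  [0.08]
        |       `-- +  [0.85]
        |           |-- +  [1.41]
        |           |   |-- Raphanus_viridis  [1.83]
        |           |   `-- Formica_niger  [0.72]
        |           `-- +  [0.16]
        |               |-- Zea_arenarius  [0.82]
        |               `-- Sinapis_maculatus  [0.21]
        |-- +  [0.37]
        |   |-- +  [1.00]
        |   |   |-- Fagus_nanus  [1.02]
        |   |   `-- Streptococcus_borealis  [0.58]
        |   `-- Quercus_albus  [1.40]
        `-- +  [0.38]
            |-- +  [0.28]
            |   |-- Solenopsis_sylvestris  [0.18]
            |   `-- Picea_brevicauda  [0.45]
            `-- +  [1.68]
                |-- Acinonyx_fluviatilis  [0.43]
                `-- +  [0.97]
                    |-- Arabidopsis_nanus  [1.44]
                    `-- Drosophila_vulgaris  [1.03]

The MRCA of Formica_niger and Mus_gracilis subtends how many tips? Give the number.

The MRCA of Formica_niger and Mus_gracilis is the root, so the clade is the entire tree.
That clade contains 29 terminal taxa: Acinonyx_fluviatilis, Ailuropoda_giganteus, Arabidopsis_nanus, Avena_nanus, Betula_australis, Candida_sylvestris, Castanea_tricolor, Corvus_sylvestris, Culex_vulgaris, Drosophila_vulgaris, Fagus_nanus, Formica_niger, Gorilla_vulgaris, Klebsiella_orientalis, Mus_gracilis, Neofelis_rubra, Oncorhynchus_bicolor, Oryzias_sapiens, Passer_elegans, Picea_brevicauda, Pongo_orientalis, Quercus_albus, Rana_gracilis, Raphanus_viridis, Shigella_rubra, Sinapis_maculatus, Solenopsis_sylvestris, Streptococcus_borealis, Zea_arenarius.

29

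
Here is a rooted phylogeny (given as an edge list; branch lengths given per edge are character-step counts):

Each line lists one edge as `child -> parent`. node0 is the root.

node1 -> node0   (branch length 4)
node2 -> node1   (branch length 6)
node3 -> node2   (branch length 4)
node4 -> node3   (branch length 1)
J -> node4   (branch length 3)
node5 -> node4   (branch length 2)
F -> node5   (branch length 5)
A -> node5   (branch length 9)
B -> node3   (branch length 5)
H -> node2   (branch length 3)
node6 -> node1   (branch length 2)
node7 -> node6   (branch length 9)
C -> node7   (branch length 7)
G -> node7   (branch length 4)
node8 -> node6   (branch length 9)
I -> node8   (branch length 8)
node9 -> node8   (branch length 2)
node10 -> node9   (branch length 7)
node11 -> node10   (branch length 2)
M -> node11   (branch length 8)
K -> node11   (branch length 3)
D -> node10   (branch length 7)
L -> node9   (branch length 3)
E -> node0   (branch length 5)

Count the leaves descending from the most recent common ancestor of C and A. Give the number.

12

The MRCA of C and A is the node subtending ((((J,(F,A)),B),H),((C,G),(I,(((M,K),D),L)))).
That clade contains 12 terminal taxa: A, B, C, D, F, G, H, I, J, K, L, M.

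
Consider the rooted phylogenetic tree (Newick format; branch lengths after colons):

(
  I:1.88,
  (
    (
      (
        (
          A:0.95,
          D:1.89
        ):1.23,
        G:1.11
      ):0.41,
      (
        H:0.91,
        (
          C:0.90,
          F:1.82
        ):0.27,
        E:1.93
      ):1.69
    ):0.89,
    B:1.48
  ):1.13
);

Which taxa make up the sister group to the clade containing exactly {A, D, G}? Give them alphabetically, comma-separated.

C, E, F, H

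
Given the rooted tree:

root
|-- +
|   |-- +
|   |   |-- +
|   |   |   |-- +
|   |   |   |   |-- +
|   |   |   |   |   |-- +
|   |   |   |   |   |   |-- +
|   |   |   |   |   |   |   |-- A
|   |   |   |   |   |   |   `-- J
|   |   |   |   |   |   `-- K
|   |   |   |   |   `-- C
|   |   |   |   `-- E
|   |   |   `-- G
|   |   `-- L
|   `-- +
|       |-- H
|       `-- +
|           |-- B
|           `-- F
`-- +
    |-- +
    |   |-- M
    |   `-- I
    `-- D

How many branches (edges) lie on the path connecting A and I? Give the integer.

11

The MRCA of A and I is the root of the tree.
From A up to that node: 8 branches. From I up to the same node: 3 branches. Total: 8 + 3 = 11.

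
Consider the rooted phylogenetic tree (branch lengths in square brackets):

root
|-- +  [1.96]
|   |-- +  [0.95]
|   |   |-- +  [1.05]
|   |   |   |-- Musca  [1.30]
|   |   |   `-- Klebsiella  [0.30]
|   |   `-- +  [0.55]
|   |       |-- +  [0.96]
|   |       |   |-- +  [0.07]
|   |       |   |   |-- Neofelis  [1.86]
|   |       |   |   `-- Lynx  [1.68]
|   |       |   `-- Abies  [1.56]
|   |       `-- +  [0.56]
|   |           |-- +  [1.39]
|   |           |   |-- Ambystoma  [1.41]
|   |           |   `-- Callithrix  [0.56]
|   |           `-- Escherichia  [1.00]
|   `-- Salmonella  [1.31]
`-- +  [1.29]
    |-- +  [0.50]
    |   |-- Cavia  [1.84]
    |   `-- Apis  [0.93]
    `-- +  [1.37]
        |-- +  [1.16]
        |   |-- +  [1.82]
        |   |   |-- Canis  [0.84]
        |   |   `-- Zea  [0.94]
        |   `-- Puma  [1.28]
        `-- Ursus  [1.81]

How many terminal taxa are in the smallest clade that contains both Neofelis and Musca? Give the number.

The MRCA of Neofelis and Musca is the node subtending ((Musca,Klebsiella),(((Neofelis,Lynx),Abies),((Ambystoma,Callithrix),Escherichia))).
That clade contains 8 terminal taxa: Abies, Ambystoma, Callithrix, Escherichia, Klebsiella, Lynx, Musca, Neofelis.

8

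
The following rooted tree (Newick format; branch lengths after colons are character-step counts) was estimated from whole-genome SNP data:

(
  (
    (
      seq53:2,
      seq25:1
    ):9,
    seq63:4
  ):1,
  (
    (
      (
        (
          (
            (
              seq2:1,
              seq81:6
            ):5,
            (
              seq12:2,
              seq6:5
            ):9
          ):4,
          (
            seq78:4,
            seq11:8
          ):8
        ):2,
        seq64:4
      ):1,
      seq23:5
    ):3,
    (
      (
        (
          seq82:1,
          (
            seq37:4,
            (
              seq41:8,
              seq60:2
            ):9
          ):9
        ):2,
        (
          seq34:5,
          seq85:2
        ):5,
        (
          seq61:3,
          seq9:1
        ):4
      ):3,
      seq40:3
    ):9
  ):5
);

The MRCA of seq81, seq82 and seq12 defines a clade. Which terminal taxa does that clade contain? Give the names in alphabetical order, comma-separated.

Tracing seq81: it sits inside (seq2,seq81).
Tracing seq82: it sits inside (seq82,(seq37,(seq41,seq60))).
Tracing seq12: it sits inside (seq12,seq6).
The smallest clade enclosing all 3 is ((((((seq2,seq81),(seq12,seq6)),(seq78,seq11)),seq64),seq23),(((seq82,(seq37,(seq41,seq60))),(seq34,seq85),(seq61,seq9)),seq40)); the answer is its 17 terminal taxa in alphabetical order.

seq11, seq12, seq2, seq23, seq34, seq37, seq40, seq41, seq6, seq60, seq61, seq64, seq78, seq81, seq82, seq85, seq9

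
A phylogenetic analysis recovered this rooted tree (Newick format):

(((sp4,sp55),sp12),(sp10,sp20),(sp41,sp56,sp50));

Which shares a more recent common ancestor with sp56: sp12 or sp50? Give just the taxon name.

sp50

The MRCA of sp56 and sp50 subtends (sp41,sp56,sp50) (3 taxa).
The MRCA of sp56 and sp12 is the root, subtending the entire tree (8 taxa).
The first is nested inside the second, so sp56 shares a more recent common ancestor with sp50.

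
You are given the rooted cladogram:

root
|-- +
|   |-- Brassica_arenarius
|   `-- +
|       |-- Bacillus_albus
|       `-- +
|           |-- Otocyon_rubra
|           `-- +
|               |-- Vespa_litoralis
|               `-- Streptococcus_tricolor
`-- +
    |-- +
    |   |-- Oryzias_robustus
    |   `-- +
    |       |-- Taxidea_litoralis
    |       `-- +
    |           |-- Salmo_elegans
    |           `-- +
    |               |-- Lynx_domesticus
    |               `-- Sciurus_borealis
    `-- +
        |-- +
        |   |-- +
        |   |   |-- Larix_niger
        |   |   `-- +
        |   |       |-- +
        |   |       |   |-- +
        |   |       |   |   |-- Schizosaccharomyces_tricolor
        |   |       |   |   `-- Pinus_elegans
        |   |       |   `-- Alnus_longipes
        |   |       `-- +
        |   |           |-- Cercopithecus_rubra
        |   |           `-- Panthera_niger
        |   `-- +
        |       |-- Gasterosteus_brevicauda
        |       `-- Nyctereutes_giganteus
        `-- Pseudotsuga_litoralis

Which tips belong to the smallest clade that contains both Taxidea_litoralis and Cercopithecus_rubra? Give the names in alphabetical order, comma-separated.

Tracing Taxidea_litoralis: it sits inside (Taxidea_litoralis,(Salmo_elegans,(Lynx_domesticus,Sciurus_borealis))).
Tracing Cercopithecus_rubra: it sits inside (Cercopithecus_rubra,Panthera_niger).
The smallest clade enclosing both is ((Oryzias_robustus,(Taxidea_litoralis,(Salmo_elegans,(Lynx_domesticus,Sciurus_borealis)))),(((Larix_niger,(((Schizosaccharomyces_tricolor,Pinus_elegans),Alnus_longipes),(Cercopithecus_rubra,Panthera_niger))),(Gasterosteus_brevicauda,Nyctereutes_giganteus)),Pseudotsuga_litoralis)); the answer is its 14 terminal taxa in alphabetical order.

Alnus_longipes, Cercopithecus_rubra, Gasterosteus_brevicauda, Larix_niger, Lynx_domesticus, Nyctereutes_giganteus, Oryzias_robustus, Panthera_niger, Pinus_elegans, Pseudotsuga_litoralis, Salmo_elegans, Schizosaccharomyces_tricolor, Sciurus_borealis, Taxidea_litoralis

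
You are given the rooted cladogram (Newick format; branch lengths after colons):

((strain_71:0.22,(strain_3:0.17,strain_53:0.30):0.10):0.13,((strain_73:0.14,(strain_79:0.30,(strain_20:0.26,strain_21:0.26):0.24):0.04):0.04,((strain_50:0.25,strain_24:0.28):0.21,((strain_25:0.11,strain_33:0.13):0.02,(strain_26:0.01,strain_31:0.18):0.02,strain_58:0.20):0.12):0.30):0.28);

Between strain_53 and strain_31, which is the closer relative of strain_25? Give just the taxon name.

The MRCA of strain_25 and strain_31 subtends ((strain_25,strain_33),(strain_26,strain_31),strain_58) (5 taxa).
The MRCA of strain_25 and strain_53 is the root, subtending the entire tree (14 taxa).
The first is nested inside the second, so strain_25 shares a more recent common ancestor with strain_31.

strain_31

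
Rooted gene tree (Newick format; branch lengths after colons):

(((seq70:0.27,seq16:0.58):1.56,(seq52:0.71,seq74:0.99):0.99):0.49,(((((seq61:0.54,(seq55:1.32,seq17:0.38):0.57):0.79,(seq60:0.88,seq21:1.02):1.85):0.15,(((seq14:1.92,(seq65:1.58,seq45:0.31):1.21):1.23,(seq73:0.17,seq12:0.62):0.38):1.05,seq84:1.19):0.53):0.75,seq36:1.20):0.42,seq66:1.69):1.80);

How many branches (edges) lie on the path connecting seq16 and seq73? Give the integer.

10

The MRCA of seq16 and seq73 is the root of the tree.
From seq16 up to that node: 3 branches. From seq73 up to the same node: 7 branches. Total: 3 + 7 = 10.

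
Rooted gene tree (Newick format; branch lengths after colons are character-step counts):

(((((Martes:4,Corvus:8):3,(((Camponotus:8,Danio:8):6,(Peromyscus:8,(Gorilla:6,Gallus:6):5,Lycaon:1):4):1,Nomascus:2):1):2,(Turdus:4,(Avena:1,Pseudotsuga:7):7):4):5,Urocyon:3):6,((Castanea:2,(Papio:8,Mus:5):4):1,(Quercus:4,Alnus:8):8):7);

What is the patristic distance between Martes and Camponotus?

23

The path runs Martes → … → MRCA → … → Camponotus; the MRCA is the node subtending ((Martes,Corvus),(((Camponotus,Danio),(Peromyscus,(Gorilla,Gallus),Lycaon)),Nomascus)).
Branch lengths along that path: 4 + 3 + 1 + 1 + 6 + 8 = 23.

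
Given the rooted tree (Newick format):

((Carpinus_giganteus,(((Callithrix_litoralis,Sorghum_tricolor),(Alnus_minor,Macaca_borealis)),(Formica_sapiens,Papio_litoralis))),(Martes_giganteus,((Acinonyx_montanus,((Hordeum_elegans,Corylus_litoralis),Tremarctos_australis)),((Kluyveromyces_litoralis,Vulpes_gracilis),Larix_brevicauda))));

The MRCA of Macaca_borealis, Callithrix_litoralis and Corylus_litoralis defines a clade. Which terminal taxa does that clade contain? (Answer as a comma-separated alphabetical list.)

Acinonyx_montanus, Alnus_minor, Callithrix_litoralis, Carpinus_giganteus, Corylus_litoralis, Formica_sapiens, Hordeum_elegans, Kluyveromyces_litoralis, Larix_brevicauda, Macaca_borealis, Martes_giganteus, Papio_litoralis, Sorghum_tricolor, Tremarctos_australis, Vulpes_gracilis

Tracing Macaca_borealis: it sits inside (Alnus_minor,Macaca_borealis).
Tracing Callithrix_litoralis: it sits inside (Callithrix_litoralis,Sorghum_tricolor).
Tracing Corylus_litoralis: it sits inside (Hordeum_elegans,Corylus_litoralis).
The smallest clade enclosing all 3 is the whole tree (their MRCA is the root), so the answer is all 15 tips in alphabetical order.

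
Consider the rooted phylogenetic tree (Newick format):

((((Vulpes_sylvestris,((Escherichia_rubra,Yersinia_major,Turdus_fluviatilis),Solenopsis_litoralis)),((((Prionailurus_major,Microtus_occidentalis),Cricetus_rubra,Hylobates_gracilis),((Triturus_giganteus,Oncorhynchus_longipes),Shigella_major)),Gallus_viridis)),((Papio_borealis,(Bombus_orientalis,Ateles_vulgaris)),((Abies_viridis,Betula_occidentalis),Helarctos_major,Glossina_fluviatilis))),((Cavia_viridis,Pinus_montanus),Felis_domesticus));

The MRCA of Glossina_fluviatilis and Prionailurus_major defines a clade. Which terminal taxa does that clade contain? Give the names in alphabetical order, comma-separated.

Abies_viridis, Ateles_vulgaris, Betula_occidentalis, Bombus_orientalis, Cricetus_rubra, Escherichia_rubra, Gallus_viridis, Glossina_fluviatilis, Helarctos_major, Hylobates_gracilis, Microtus_occidentalis, Oncorhynchus_longipes, Papio_borealis, Prionailurus_major, Shigella_major, Solenopsis_litoralis, Triturus_giganteus, Turdus_fluviatilis, Vulpes_sylvestris, Yersinia_major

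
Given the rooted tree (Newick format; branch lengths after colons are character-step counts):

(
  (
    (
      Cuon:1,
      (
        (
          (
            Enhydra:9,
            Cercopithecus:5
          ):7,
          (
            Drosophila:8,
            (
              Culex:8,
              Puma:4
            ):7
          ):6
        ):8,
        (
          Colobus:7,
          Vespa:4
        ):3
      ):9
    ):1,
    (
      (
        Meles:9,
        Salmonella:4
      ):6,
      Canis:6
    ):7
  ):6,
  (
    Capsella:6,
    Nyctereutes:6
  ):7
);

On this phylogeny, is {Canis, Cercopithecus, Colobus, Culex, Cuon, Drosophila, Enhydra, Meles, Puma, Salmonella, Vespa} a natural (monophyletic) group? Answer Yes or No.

Yes

The most recent common ancestor of these taxa subtends ((Cuon,(((Enhydra,Cercopithecus),(Drosophila,(Culex,Puma))),(Colobus,Vespa))),((Meles,Salmonella),Canis)).
That clade has exactly 11 tips — every listed taxon and nothing else — so the group is monophyletic.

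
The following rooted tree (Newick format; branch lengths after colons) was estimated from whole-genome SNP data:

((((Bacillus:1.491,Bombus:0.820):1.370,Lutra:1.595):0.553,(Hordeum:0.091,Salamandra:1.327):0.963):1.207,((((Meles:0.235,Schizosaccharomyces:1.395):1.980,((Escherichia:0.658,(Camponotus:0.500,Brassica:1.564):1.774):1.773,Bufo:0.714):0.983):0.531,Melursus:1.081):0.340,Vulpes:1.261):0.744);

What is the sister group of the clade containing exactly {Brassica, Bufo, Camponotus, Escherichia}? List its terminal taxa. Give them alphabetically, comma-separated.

Meles, Schizosaccharomyces

The clade containing exactly {Brassica, Bufo, Camponotus, Escherichia} attaches to the tree at the node subtending ((Meles,Schizosaccharomyces),((Escherichia,(Camponotus,Brassica)),Bufo)).
The other lineage descending from that same node — the sister group — is (Meles,Schizosaccharomyces); its 2 tips in alphabetical order are the answer.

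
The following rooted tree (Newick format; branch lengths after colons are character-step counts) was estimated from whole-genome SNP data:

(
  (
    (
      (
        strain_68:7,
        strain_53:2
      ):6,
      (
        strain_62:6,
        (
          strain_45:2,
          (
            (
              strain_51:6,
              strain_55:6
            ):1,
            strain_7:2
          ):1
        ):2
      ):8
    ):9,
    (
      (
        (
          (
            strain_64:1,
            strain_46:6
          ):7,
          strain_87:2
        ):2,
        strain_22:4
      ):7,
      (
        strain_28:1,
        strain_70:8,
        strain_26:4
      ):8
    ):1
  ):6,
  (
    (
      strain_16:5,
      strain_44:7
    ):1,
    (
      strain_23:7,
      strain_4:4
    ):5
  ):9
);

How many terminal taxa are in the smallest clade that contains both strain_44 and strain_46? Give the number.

18

The MRCA of strain_44 and strain_46 is the root, so the clade is the entire tree.
That clade contains 18 terminal taxa: strain_16, strain_22, strain_23, strain_26, strain_28, strain_4, strain_44, strain_45, strain_46, strain_51, strain_53, strain_55, strain_62, strain_64, strain_68, strain_7, strain_70, strain_87.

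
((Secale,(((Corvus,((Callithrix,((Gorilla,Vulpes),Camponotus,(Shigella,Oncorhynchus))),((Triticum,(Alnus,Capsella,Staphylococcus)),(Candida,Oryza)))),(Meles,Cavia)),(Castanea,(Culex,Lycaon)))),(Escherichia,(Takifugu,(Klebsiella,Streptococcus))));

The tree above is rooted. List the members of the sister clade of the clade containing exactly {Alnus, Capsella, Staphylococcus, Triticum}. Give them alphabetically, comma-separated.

Candida, Oryza

The clade containing exactly {Alnus, Capsella, Staphylococcus, Triticum} attaches to the tree at the node subtending ((Triticum,(Alnus,Capsella,Staphylococcus)),(Candida,Oryza)).
The other lineage descending from that same node — the sister group — is (Candida,Oryza); its 2 tips in alphabetical order are the answer.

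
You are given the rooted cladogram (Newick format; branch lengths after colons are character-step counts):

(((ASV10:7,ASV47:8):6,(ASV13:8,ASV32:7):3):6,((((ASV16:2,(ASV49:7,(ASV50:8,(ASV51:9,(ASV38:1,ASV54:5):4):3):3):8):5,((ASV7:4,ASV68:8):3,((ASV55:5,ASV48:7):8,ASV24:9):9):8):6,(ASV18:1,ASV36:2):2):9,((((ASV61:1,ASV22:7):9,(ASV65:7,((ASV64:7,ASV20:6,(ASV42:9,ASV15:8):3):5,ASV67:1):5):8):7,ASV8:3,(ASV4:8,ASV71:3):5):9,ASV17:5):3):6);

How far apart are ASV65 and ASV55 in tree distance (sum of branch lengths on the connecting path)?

79

The path runs ASV65 → … → MRCA → … → ASV55; the MRCA is the node subtending ((((ASV16,(ASV49,(ASV50,(ASV51,(ASV38,ASV54))))),((ASV7,ASV68),((ASV55,ASV48),ASV24))),(ASV18,ASV36)),((((ASV61,ASV22),(ASV65,((ASV64,ASV20,(ASV42,ASV15)),ASV67))),ASV8,(ASV4,ASV71)),ASV17)).
Branch lengths along that path: 7 + 8 + 7 + 9 + 3 + 9 + 6 + 8 + 9 + 8 + 5 = 79.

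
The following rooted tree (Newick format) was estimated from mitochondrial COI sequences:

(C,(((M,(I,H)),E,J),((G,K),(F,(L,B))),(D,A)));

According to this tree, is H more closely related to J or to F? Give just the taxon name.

J

The MRCA of H and J subtends ((M,(I,H)),E,J) (5 taxa).
The MRCA of H and F subtends (((M,(I,H)),E,J),((G,K),(F,(L,B))),(D,A)) (12 taxa).
The first is nested inside the second, so H shares a more recent common ancestor with J.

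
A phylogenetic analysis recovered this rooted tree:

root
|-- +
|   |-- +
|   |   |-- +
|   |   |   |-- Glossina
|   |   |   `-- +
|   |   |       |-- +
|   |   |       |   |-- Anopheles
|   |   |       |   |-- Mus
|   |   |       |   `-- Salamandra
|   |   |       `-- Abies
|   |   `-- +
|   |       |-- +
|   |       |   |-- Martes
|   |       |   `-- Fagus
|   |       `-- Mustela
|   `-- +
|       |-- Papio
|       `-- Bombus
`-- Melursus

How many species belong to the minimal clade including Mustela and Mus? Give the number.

8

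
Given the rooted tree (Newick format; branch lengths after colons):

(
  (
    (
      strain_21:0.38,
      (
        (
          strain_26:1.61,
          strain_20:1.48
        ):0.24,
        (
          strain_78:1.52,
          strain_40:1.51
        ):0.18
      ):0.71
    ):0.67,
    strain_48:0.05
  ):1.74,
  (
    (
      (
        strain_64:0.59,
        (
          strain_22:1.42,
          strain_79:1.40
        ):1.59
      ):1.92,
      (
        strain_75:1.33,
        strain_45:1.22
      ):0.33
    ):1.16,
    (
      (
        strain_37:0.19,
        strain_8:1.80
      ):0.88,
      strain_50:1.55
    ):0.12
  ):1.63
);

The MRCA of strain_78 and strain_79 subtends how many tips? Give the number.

14

The MRCA of strain_78 and strain_79 is the root, so the clade is the entire tree.
That clade contains 14 terminal taxa: strain_20, strain_21, strain_22, strain_26, strain_37, strain_40, strain_45, strain_48, strain_50, strain_64, strain_75, strain_78, strain_79, strain_8.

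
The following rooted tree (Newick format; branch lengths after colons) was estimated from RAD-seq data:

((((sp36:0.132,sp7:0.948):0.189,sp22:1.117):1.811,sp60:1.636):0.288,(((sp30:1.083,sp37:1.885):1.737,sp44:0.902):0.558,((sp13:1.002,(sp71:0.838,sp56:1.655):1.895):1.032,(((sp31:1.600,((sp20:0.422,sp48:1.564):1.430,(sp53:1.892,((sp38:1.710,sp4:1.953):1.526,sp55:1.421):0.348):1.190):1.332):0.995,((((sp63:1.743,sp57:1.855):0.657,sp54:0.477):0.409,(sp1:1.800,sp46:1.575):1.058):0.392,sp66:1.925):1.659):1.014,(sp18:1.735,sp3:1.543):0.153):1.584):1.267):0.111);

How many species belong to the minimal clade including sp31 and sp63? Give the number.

13

The MRCA of sp31 and sp63 is the node subtending ((sp31,((sp20,sp48),(sp53,((sp38,sp4),sp55)))),((((sp63,sp57),sp54),(sp1,sp46)),sp66)).
That clade contains 13 terminal taxa: sp1, sp20, sp31, sp38, sp4, sp46, sp48, sp53, sp54, sp55, sp57, sp63, sp66.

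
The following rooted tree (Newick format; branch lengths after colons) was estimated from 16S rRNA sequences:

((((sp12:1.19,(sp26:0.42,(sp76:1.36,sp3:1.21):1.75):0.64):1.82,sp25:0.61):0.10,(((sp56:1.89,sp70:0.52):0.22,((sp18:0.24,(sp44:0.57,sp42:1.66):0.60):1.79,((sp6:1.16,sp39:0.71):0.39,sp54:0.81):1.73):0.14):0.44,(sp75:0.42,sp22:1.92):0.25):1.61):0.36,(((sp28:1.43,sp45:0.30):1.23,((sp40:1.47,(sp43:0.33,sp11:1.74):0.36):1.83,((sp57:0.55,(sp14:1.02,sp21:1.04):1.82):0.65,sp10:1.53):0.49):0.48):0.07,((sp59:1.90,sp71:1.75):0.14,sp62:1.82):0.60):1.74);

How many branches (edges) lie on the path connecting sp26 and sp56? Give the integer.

8

The MRCA of sp26 and sp56 is the node subtending (((sp12,(sp26,(sp76,sp3))),sp25),(((sp56,sp70),((sp18,(sp44,sp42)),((sp6,sp39),sp54))),(sp75,sp22))).
From sp26 up to that node: 4 branches. From sp56 up to the same node: 4 branches. Total: 4 + 4 = 8.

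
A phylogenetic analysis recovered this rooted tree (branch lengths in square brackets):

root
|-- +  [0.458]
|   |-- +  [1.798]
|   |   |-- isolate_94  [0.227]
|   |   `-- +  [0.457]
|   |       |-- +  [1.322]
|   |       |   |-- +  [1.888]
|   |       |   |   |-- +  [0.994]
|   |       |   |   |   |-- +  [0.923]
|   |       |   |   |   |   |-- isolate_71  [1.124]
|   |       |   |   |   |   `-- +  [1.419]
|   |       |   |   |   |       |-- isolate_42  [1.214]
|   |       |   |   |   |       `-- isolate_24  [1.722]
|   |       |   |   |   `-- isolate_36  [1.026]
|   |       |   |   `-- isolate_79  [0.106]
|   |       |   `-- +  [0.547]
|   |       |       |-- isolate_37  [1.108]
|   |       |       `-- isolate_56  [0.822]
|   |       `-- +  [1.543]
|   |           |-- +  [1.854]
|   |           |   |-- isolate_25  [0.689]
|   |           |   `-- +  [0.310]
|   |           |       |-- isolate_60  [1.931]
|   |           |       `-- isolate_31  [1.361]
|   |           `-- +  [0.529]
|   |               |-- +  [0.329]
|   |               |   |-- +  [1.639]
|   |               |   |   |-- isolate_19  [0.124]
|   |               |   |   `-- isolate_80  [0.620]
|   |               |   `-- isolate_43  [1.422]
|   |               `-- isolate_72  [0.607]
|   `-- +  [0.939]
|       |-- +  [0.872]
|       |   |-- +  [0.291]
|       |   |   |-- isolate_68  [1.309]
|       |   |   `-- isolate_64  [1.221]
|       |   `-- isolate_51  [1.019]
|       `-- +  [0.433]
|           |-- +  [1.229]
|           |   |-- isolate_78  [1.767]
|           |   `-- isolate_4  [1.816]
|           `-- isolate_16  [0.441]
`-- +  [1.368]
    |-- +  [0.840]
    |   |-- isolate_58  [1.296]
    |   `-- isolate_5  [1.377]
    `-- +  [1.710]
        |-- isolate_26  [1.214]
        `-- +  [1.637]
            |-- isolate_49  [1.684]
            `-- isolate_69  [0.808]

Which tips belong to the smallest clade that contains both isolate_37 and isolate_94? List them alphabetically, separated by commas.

isolate_19, isolate_24, isolate_25, isolate_31, isolate_36, isolate_37, isolate_42, isolate_43, isolate_56, isolate_60, isolate_71, isolate_72, isolate_79, isolate_80, isolate_94

Tracing isolate_37: it sits inside (isolate_37,isolate_56).
Tracing isolate_94: it sits inside (isolate_94,(((((isolate_71,(isolate_42,isolate_24)),isolate_36),isolate_79),(isolate_37,isolate_56)),((isolate_25,(isolate_60,isolate_31)),(((isolate_19,isolate_80),isolate_43),isolate_72)))).
The smallest clade enclosing both is (isolate_94,(((((isolate_71,(isolate_42,isolate_24)),isolate_36),isolate_79),(isolate_37,isolate_56)),((isolate_25,(isolate_60,isolate_31)),(((isolate_19,isolate_80),isolate_43),isolate_72)))); the answer is its 15 terminal taxa in alphabetical order.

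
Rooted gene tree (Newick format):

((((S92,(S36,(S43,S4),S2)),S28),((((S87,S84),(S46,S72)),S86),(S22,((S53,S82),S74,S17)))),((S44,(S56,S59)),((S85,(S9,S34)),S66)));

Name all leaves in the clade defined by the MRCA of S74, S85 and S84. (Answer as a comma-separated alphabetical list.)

S17, S2, S22, S28, S34, S36, S4, S43, S44, S46, S53, S56, S59, S66, S72, S74, S82, S84, S85, S86, S87, S9, S92

Tracing S74: it sits inside ((S53,S82),S74,S17).
Tracing S85: it sits inside (S85,(S9,S34)).
Tracing S84: it sits inside (S87,S84).
The smallest clade enclosing all 3 is the whole tree (their MRCA is the root), so the answer is all 23 tips in alphabetical order.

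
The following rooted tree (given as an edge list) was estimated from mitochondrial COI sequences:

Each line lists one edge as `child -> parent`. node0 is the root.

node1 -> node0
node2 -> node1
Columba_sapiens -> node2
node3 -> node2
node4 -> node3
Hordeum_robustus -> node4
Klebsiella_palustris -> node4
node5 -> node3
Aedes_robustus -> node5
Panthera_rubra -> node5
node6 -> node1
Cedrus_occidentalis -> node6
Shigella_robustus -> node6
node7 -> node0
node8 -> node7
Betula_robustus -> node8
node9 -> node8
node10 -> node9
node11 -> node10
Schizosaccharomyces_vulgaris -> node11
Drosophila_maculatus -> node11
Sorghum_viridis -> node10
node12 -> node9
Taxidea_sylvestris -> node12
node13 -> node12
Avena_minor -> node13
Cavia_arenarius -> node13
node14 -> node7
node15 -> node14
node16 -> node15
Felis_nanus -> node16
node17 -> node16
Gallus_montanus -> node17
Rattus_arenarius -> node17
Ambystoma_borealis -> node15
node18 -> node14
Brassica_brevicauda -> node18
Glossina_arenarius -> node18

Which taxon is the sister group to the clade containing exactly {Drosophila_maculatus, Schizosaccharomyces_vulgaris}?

The clade containing exactly {Drosophila_maculatus, Schizosaccharomyces_vulgaris} attaches to the tree at the node subtending ((Schizosaccharomyces_vulgaris,Drosophila_maculatus),Sorghum_viridis).
The other lineage descending from that same node — the sister group — is the single tip Sorghum_viridis.

Sorghum_viridis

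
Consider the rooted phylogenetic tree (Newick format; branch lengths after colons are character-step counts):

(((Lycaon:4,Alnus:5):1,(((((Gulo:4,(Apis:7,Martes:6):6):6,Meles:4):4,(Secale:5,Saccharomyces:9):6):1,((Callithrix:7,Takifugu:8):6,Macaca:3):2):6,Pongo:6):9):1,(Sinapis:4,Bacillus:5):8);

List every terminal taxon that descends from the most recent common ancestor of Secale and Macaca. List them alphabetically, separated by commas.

Apis, Callithrix, Gulo, Macaca, Martes, Meles, Saccharomyces, Secale, Takifugu

Tracing Secale: it sits inside (Secale,Saccharomyces).
Tracing Macaca: it sits inside ((Callithrix,Takifugu),Macaca).
The smallest clade enclosing both is ((((Gulo,(Apis,Martes)),Meles),(Secale,Saccharomyces)),((Callithrix,Takifugu),Macaca)); the answer is its 9 terminal taxa in alphabetical order.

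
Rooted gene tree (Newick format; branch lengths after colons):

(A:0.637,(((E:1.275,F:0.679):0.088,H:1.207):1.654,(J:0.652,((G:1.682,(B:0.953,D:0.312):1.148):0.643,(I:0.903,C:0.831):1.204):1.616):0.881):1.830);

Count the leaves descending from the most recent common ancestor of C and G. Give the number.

The MRCA of C and G is the node subtending ((G,(B,D)),(I,C)).
That clade contains 5 terminal taxa: B, C, D, G, I.

5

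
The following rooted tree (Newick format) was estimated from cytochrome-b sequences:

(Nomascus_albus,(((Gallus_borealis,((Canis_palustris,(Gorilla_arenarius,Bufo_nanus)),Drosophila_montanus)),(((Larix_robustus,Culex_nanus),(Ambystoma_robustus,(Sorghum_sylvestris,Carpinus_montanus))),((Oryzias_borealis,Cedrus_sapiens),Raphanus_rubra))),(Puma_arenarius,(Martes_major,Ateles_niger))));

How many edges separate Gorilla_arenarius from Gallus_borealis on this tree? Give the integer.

5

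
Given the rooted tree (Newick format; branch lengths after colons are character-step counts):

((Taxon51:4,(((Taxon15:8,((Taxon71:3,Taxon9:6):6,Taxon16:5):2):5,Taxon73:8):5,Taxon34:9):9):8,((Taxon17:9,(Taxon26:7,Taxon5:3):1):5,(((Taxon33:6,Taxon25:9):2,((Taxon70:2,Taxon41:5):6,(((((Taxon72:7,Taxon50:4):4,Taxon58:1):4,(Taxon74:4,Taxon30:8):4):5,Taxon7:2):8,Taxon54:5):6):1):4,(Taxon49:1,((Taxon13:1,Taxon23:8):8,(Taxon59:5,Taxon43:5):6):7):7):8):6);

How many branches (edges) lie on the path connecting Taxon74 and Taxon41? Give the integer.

The MRCA of Taxon74 and Taxon41 is the node subtending ((Taxon70,Taxon41),(((((Taxon72,Taxon50),Taxon58),(Taxon74,Taxon30)),Taxon7),Taxon54)).
From Taxon74 up to that node: 5 branches. From Taxon41 up to the same node: 2 branches. Total: 5 + 2 = 7.

7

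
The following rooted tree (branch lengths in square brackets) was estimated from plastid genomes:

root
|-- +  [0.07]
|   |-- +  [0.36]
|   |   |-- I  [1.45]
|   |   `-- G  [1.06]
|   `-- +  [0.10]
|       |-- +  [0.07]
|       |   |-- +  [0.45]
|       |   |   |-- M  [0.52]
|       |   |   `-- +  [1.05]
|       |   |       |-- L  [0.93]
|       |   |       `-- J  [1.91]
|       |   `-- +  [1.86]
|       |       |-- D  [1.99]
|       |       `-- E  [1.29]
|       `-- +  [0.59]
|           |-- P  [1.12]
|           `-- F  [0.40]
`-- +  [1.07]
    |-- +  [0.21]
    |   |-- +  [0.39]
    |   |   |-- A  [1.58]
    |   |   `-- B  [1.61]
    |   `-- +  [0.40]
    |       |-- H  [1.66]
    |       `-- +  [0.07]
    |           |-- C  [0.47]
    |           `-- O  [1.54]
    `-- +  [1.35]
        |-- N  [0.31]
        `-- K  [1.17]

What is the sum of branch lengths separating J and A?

6.90

The path runs J → … → MRCA → … → A; the MRCA is the root of the tree.
Branch lengths along that path: 1.91 + 1.05 + 0.45 + 0.07 + 0.10 + 0.07 + 1.07 + 0.21 + 0.39 + 1.58 = 6.90.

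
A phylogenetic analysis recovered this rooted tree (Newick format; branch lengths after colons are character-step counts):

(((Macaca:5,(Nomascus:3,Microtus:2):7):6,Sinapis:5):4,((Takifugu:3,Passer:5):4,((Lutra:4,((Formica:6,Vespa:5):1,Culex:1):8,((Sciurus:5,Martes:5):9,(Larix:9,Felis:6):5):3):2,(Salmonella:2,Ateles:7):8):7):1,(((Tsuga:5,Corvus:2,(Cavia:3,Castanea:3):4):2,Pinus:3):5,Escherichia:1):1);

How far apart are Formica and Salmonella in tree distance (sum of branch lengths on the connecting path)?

27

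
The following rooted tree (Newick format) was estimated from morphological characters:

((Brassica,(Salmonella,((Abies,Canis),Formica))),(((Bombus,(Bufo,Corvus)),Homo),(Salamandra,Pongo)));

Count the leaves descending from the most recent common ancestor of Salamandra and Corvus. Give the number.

6

The MRCA of Salamandra and Corvus is the node subtending (((Bombus,(Bufo,Corvus)),Homo),(Salamandra,Pongo)).
That clade contains 6 terminal taxa: Bombus, Bufo, Corvus, Homo, Pongo, Salamandra.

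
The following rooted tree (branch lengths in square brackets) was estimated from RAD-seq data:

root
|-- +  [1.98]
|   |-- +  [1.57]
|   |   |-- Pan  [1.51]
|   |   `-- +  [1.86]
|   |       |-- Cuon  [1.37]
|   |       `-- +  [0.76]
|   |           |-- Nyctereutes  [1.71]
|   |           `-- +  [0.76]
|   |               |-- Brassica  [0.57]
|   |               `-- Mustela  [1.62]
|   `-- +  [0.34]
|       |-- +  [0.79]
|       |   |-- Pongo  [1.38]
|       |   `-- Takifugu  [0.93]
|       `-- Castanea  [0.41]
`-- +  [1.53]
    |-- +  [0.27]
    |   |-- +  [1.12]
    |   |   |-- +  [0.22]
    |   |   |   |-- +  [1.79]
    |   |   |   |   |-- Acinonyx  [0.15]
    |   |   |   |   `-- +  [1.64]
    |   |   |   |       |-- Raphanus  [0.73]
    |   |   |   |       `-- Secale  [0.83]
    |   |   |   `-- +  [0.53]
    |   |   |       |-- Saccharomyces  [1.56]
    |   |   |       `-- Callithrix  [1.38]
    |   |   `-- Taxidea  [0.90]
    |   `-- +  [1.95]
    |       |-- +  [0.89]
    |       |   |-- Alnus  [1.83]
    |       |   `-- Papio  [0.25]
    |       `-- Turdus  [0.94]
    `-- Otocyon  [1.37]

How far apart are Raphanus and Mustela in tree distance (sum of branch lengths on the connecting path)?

The path runs Raphanus → … → MRCA → … → Mustela; the MRCA is the root of the tree.
Branch lengths along that path: 0.73 + 1.64 + 1.79 + 0.22 + 1.12 + 0.27 + 1.53 + 1.98 + 1.57 + 1.86 + 0.76 + 0.76 + 1.62 = 15.85.

15.85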